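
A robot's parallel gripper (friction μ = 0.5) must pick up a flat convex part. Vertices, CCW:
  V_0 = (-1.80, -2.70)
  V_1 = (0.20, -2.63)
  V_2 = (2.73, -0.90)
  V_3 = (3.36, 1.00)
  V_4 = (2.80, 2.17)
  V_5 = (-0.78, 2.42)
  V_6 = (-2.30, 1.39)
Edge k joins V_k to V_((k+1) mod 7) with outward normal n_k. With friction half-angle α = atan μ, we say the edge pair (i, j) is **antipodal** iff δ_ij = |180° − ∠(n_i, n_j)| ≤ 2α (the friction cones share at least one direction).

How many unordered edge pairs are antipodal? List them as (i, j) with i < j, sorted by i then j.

α = atan 0.5 = 26.57°;  2α = 53.13°
n_0 = (+0.0350, -0.9994)
n_1 = (+0.5644, -0.8255)
n_2 = (+0.9492, -0.3147)
n_3 = (+0.9020, +0.4317)
n_4 = (+0.0697, +0.9976)
n_5 = (-0.5610, +0.8278)
n_6 = (-0.9926, -0.1213)
  (0,1): δ = 147.64°  ·
  (0,2): δ = 110.35°  ·
  (0,3): δ = 66.43°  ·
  (0,4): δ = 6.00°  ✓
  (0,5): δ = 32.12°  ✓
  (0,6): δ = 94.97°  ·
  (1,2): δ = 142.71°  ·
  (1,3): δ = 98.79°  ·
  (1,4): δ = 38.36°  ✓
  (1,5): δ = 0.24°  ✓
  (1,6): δ = 62.61°  ·
  (2,3): δ = 136.08°  ·
  (2,4): δ = 75.65°  ·
  (2,5): δ = 37.53°  ✓
  (2,6): δ = 25.31°  ✓
  (3,4): δ = 119.57°  ·
  (3,5): δ = 81.45°  ·
  (3,6): δ = 18.61°  ✓
  (4,5): δ = 141.88°  ·
  (4,6): δ = 79.04°  ·
  (5,6): δ = 117.15°  ·
antipodal pairs: 7

count = 7; pairs: (0,4), (0,5), (1,4), (1,5), (2,5), (2,6), (3,6)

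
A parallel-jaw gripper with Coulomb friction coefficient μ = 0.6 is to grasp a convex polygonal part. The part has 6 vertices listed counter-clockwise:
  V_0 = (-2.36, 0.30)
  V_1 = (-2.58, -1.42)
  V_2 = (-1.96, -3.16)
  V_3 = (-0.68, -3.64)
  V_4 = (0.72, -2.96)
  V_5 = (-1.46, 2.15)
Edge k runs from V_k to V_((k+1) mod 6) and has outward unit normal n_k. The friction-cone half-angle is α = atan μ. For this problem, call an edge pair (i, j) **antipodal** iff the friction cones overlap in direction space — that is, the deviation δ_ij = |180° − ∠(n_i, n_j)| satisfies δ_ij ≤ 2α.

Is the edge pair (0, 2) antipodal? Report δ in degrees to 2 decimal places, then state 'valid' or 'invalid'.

δ = 103.27°, invalid

α = atan 0.6 = 30.96°;  2α = 61.93°
edge 0: e_0 = (-0.22, -1.72);  n_0 = (-0.9919, +0.1269)
edge 2: e_2 = (+1.28, -0.48);  n_2 = (-0.3511, -0.9363)
∠(n_0, n_2) = 76.73°
δ = |180° − 76.73°| = 103.27°
103.27° > 2α = 61.93°  →  invalid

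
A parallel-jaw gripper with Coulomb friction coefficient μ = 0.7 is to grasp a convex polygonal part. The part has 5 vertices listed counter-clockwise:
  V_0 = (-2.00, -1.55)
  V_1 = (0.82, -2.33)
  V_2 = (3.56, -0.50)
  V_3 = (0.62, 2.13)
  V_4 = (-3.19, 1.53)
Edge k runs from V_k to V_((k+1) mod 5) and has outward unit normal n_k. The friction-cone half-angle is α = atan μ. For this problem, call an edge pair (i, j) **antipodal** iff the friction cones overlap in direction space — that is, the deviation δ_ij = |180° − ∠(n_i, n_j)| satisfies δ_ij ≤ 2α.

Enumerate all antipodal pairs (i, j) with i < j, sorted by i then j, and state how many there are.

α = atan 0.7 = 34.99°;  2α = 69.98°
n_0 = (-0.2666, -0.9638)
n_1 = (+0.5554, -0.8316)
n_2 = (+0.6667, +0.7453)
n_3 = (-0.1556, +0.9878)
n_4 = (-0.9328, -0.3604)
  (0,1): δ = 130.80°  ·
  (0,2): δ = 26.35°  ✓
  (0,3): δ = 24.41°  ✓
  (0,4): δ = 126.59°  ·
  (1,2): δ = 75.55°  ·
  (1,3): δ = 24.79°  ✓
  (1,4): δ = 77.39°  ·
  (2,3): δ = 129.24°  ·
  (2,4): δ = 27.06°  ✓
  (3,4): δ = 77.82°  ·
antipodal pairs: 4

count = 4; pairs: (0,2), (0,3), (1,3), (2,4)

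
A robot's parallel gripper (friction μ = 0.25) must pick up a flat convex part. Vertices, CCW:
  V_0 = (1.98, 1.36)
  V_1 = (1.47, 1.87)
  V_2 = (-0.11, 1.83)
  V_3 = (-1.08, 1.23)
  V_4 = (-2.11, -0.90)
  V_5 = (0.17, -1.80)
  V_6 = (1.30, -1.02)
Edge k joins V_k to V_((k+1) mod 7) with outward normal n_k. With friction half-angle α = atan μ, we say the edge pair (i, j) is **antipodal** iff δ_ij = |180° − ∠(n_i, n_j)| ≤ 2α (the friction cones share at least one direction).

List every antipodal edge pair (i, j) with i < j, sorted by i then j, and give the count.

count = 4; pairs: (0,4), (1,4), (2,5), (3,6)

α = atan 0.25 = 14.04°;  2α = 28.07°
n_0 = (+0.7071, +0.7071)
n_1 = (-0.0253, +0.9997)
n_2 = (-0.5261, +0.8505)
n_3 = (-0.9003, +0.4353)
n_4 = (-0.3672, -0.9302)
n_5 = (+0.5681, -0.8230)
n_6 = (+0.9615, -0.2747)
  (0,1): δ = 133.55°  ·
  (0,2): δ = 103.26°  ·
  (0,3): δ = 70.81°  ·
  (0,4): δ = 23.46°  ✓
  (0,5): δ = 79.62°  ·
  (0,6): δ = 119.05°  ·
  (1,2): δ = 149.71°  ·
  (1,3): δ = 117.26°  ·
  (1,4): δ = 22.99°  ✓
  (1,5): δ = 33.17°  ·
  (1,6): δ = 72.60°  ·
  (2,3): δ = 147.55°  ·
  (2,4): δ = 53.28°  ·
  (2,5): δ = 2.88°  ✓
  (2,6): δ = 42.32°  ·
  (3,4): δ = 85.73°  ·
  (3,5): δ = 29.58°  ·
  (3,6): δ = 9.86°  ✓
  (4,5): δ = 123.84°  ·
  (4,6): δ = 84.40°  ·
  (5,6): δ = 140.56°  ·
antipodal pairs: 4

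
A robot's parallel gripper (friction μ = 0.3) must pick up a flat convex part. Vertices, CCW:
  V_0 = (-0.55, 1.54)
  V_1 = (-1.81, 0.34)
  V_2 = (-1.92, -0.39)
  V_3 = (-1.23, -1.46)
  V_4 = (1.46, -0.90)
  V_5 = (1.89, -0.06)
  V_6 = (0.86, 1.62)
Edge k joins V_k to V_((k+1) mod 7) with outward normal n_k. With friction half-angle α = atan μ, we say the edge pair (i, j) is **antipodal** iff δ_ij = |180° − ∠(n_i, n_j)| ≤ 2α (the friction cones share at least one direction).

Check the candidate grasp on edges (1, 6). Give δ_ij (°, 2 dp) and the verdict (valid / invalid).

δ = 101.82°, invalid

α = atan 0.3 = 16.70°;  2α = 33.40°
edge 1: e_1 = (-0.11, -0.73);  n_1 = (-0.9888, +0.1490)
edge 6: e_6 = (-1.41, -0.08);  n_6 = (-0.0566, +0.9984)
∠(n_1, n_6) = 78.18°
δ = |180° − 78.18°| = 101.82°
101.82° > 2α = 33.40°  →  invalid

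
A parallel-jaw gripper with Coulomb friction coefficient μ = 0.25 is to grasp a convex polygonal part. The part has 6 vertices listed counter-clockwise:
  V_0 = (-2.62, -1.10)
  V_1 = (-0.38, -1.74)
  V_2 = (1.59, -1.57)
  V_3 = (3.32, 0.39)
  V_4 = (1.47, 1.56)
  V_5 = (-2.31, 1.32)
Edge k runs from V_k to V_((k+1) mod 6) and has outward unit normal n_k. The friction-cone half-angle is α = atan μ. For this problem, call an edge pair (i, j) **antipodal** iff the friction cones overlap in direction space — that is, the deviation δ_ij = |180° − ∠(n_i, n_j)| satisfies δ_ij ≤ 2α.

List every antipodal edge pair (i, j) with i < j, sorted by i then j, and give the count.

α = atan 0.25 = 14.04°;  2α = 28.07°
n_0 = (-0.2747, -0.9615)
n_1 = (+0.0860, -0.9963)
n_2 = (+0.7497, -0.6617)
n_3 = (+0.5345, +0.8452)
n_4 = (-0.0634, +0.9980)
n_5 = (-0.9919, +0.1271)
  (0,1): δ = 159.12°  ·
  (0,2): δ = 115.49°  ·
  (0,3): δ = 16.37°  ✓
  (0,4): δ = 19.58°  ✓
  (0,5): δ = 98.65°  ·
  (1,2): δ = 136.37°  ·
  (1,3): δ = 37.24°  ·
  (1,4): δ = 1.30°  ✓
  (1,5): δ = 77.77°  ·
  (2,3): δ = 80.88°  ·
  (2,4): δ = 44.93°  ·
  (2,5): δ = 34.13°  ·
  (3,4): δ = 144.06°  ·
  (3,5): δ = 64.99°  ·
  (4,5): δ = 100.93°  ·
antipodal pairs: 3

count = 3; pairs: (0,3), (0,4), (1,4)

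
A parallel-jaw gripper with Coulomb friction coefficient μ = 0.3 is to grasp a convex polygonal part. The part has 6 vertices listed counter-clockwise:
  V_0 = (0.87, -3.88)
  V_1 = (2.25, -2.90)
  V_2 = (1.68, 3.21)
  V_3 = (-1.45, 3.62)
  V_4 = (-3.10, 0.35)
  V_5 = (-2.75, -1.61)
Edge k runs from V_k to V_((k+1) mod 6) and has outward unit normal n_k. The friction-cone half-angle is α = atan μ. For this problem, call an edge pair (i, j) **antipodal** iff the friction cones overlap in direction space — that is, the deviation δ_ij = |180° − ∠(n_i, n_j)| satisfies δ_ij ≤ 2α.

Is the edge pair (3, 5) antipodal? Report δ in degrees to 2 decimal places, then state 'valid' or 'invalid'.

δ = 95.32°, invalid

α = atan 0.3 = 16.70°;  2α = 33.40°
edge 3: e_3 = (-1.65, -3.27);  n_3 = (-0.8928, +0.4505)
edge 5: e_5 = (+3.62, -2.27);  n_5 = (-0.5313, -0.8472)
∠(n_3, n_5) = 84.68°
δ = |180° − 84.68°| = 95.32°
95.32° > 2α = 33.40°  →  invalid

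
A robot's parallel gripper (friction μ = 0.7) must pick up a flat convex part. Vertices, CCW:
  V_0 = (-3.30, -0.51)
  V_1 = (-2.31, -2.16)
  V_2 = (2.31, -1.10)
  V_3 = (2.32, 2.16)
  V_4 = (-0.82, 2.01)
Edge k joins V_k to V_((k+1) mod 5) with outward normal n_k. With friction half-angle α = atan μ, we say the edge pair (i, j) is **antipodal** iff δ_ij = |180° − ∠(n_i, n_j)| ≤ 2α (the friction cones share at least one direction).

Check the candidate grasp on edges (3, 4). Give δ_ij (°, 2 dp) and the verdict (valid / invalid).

δ = 137.28°, invalid

α = atan 0.7 = 34.99°;  2α = 69.98°
edge 3: e_3 = (-3.14, -0.15);  n_3 = (-0.0477, +0.9989)
edge 4: e_4 = (-2.48, -2.52);  n_4 = (-0.7127, +0.7014)
∠(n_3, n_4) = 42.72°
δ = |180° − 42.72°| = 137.28°
137.28° > 2α = 69.98°  →  invalid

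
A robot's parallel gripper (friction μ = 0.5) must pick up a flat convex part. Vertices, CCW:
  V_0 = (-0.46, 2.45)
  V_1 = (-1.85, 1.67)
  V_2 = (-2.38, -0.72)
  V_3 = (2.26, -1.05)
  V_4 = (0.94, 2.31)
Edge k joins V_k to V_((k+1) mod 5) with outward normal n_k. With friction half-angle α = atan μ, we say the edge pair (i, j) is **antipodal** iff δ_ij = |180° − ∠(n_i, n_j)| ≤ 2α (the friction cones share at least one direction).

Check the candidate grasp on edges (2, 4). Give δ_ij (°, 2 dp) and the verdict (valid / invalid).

δ = 1.64°, valid

α = atan 0.5 = 26.57°;  2α = 53.13°
edge 2: e_2 = (+4.64, -0.33);  n_2 = (-0.0709, -0.9975)
edge 4: e_4 = (-1.40, +0.14);  n_4 = (+0.0995, +0.9950)
∠(n_2, n_4) = 178.36°
δ = |180° − 178.36°| = 1.64°
1.64° ≤ 2α = 53.13°  →  valid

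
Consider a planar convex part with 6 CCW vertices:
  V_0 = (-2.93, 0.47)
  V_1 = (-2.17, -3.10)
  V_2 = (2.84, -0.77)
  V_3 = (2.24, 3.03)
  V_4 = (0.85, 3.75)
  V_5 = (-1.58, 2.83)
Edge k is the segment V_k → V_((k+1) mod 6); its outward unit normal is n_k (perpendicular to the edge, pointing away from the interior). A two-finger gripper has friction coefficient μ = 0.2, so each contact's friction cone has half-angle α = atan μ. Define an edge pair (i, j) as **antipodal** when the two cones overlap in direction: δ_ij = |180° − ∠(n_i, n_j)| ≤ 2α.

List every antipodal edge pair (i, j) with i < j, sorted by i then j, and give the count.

count = 2; pairs: (0,2), (1,4)

α = atan 0.2 = 11.31°;  2α = 22.62°
n_0 = (-0.9781, -0.2082)
n_1 = (+0.4217, -0.9067)
n_2 = (+0.9878, +0.1560)
n_3 = (+0.4599, +0.8879)
n_4 = (-0.3541, +0.9352)
n_5 = (-0.8680, +0.4965)
  (0,1): δ = 77.08°  ·
  (0,2): δ = 3.05°  ✓
  (0,3): δ = 50.60°  ·
  (0,4): δ = 98.72°  ·
  (0,5): δ = 138.21°  ·
  (1,2): δ = 105.97°  ·
  (1,3): δ = 52.33°  ·
  (1,4): δ = 4.21°  ✓
  (1,5): δ = 35.29°  ·
  (2,3): δ = 126.36°  ·
  (2,4): δ = 78.24°  ·
  (2,5): δ = 38.74°  ·
  (3,4): δ = 131.88°  ·
  (3,5): δ = 92.39°  ·
  (4,5): δ = 140.51°  ·
antipodal pairs: 2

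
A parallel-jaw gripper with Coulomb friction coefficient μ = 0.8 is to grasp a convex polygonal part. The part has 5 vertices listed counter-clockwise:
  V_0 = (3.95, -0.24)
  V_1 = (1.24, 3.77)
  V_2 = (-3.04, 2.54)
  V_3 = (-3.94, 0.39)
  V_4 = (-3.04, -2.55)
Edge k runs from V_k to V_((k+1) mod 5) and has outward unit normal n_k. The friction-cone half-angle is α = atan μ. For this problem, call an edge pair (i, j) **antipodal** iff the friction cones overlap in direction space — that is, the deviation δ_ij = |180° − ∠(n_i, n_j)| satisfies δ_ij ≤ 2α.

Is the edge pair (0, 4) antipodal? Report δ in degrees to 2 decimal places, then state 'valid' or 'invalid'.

δ = 74.24°, valid

α = atan 0.8 = 38.66°;  2α = 77.32°
edge 0: e_0 = (-2.71, +4.01);  n_0 = (+0.8285, +0.5599)
edge 4: e_4 = (+6.99, +2.31);  n_4 = (+0.3138, -0.9495)
∠(n_0, n_4) = 105.76°
δ = |180° − 105.76°| = 74.24°
74.24° ≤ 2α = 77.32°  →  valid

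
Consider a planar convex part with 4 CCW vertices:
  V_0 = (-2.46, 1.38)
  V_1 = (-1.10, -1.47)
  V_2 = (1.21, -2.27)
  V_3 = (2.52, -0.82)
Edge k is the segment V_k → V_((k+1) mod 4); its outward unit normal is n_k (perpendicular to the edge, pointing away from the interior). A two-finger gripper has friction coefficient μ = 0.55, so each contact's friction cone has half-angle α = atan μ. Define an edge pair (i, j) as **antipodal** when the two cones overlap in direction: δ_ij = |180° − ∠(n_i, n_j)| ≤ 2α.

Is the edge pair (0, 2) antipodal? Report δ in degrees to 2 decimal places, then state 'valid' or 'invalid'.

δ = 67.61°, invalid

α = atan 0.55 = 28.81°;  2α = 57.62°
edge 0: e_0 = (+1.36, -2.85);  n_0 = (-0.9025, -0.4307)
edge 2: e_2 = (+1.31, +1.45);  n_2 = (+0.7420, -0.6704)
∠(n_0, n_2) = 112.39°
δ = |180° − 112.39°| = 67.61°
67.61° > 2α = 57.62°  →  invalid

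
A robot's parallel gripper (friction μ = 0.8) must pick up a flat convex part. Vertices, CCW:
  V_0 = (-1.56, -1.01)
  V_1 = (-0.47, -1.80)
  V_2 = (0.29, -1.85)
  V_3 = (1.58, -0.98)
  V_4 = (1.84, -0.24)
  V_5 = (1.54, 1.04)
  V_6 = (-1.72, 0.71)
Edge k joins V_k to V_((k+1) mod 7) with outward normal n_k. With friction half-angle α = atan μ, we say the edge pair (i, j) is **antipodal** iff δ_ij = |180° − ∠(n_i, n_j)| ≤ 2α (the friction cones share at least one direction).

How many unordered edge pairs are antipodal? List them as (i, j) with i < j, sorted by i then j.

count = 10; pairs: (0,3), (0,4), (0,5), (1,4), (1,5), (2,5), (2,6), (3,5), (3,6), (4,6)

α = atan 0.8 = 38.66°;  2α = 77.32°
n_0 = (-0.5868, -0.8097)
n_1 = (-0.0656, -0.9978)
n_2 = (+0.5591, -0.8291)
n_3 = (+0.9435, -0.3315)
n_4 = (+0.9736, +0.2282)
n_5 = (-0.1007, +0.9949)
n_6 = (-0.9957, -0.0926)
  (0,1): δ = 147.83°  ·
  (0,2): δ = 110.07°  ·
  (0,3): δ = 73.43°  ✓
  (0,4): δ = 40.88°  ✓
  (0,5): δ = 41.71°  ✓
  (0,6): δ = 131.25°  ·
  (1,2): δ = 142.24°  ·
  (1,3): δ = 105.59°  ·
  (1,4): δ = 73.05°  ✓
  (1,5): δ = 9.54°  ✓
  (1,6): δ = 99.08°  ·
  (2,3): δ = 143.36°  ·
  (2,4): δ = 110.81°  ·
  (2,5): δ = 28.22°  ✓
  (2,6): δ = 61.32°  ✓
  (3,4): δ = 147.45°  ·
  (3,5): δ = 64.86°  ✓
  (3,6): δ = 24.67°  ✓
  (4,5): δ = 97.41°  ·
  (4,6): δ = 7.88°  ✓
  (5,6): δ = 90.47°  ·
antipodal pairs: 10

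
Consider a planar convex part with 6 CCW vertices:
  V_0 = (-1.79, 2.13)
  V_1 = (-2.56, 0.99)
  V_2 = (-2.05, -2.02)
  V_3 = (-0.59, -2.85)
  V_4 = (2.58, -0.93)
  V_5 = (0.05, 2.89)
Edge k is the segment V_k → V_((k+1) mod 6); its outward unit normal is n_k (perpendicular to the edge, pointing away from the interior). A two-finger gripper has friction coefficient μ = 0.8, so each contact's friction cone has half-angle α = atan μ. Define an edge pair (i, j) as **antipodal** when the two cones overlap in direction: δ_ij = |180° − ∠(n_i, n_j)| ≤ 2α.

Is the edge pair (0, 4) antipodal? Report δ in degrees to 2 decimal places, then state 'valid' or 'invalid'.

α = atan 0.8 = 38.66°;  2α = 77.32°
edge 0: e_0 = (-0.77, -1.14);  n_0 = (-0.8287, +0.5597)
edge 4: e_4 = (-2.53, +3.82);  n_4 = (+0.8337, +0.5522)
∠(n_0, n_4) = 112.45°
δ = |180° − 112.45°| = 67.55°
67.55° ≤ 2α = 77.32°  →  valid

δ = 67.55°, valid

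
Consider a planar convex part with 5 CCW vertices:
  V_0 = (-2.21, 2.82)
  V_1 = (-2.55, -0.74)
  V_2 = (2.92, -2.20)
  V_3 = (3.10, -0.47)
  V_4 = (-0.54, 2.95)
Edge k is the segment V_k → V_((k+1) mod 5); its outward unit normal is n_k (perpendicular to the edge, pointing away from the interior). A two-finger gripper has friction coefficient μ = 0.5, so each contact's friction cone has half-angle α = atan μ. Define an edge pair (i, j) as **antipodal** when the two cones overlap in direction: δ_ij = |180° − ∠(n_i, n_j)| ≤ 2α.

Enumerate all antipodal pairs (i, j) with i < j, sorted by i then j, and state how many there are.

α = atan 0.5 = 26.57°;  2α = 53.13°
n_0 = (-0.9955, +0.0951)
n_1 = (-0.2579, -0.9662)
n_2 = (+0.9946, -0.1035)
n_3 = (+0.6847, +0.7288)
n_4 = (-0.0776, +0.9970)
  (0,1): δ = 99.49°  ·
  (0,2): δ = 0.48°  ✓
  (0,3): δ = 52.24°  ✓
  (0,4): δ = 99.91°  ·
  (1,2): δ = 81.00°  ·
  (1,3): δ = 28.27°  ✓
  (1,4): δ = 19.40°  ✓
  (2,3): δ = 127.28°  ·
  (2,4): δ = 79.61°  ·
  (3,4): δ = 132.33°  ·
antipodal pairs: 4

count = 4; pairs: (0,2), (0,3), (1,3), (1,4)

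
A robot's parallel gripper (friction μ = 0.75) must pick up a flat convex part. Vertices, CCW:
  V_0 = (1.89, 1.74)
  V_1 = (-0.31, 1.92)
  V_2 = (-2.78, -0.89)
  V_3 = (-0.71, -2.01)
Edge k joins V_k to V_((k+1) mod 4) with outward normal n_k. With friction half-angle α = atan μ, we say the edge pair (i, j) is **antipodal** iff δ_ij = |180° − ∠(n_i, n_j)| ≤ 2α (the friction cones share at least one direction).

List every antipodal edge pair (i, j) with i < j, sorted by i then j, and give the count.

α = atan 0.75 = 36.87°;  2α = 73.74°
n_0 = (+0.0815, +0.9967)
n_1 = (-0.7511, +0.6602)
n_2 = (-0.4759, -0.8795)
n_3 = (+0.8218, -0.5698)
  (0,1): δ = 126.64°  ·
  (0,2): δ = 23.74°  ✓
  (0,3): δ = 59.94°  ✓
  (1,2): δ = 77.10°  ·
  (1,3): δ = 6.58°  ✓
  (2,3): δ = 96.32°  ·
antipodal pairs: 3

count = 3; pairs: (0,2), (0,3), (1,3)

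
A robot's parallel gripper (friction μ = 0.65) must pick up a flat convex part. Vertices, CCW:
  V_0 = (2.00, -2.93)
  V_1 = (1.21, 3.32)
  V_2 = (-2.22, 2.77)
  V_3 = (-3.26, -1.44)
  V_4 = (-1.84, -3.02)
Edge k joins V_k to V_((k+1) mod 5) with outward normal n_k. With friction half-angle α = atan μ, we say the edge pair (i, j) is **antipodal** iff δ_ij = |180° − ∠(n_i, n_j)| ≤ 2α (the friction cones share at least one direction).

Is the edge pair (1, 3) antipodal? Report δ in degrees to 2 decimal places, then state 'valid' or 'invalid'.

α = atan 0.65 = 33.02°;  2α = 66.05°
edge 1: e_1 = (-3.43, -0.55);  n_1 = (-0.1583, +0.9874)
edge 3: e_3 = (+1.42, -1.58);  n_3 = (-0.7438, -0.6684)
∠(n_1, n_3) = 122.84°
δ = |180° − 122.84°| = 57.16°
57.16° ≤ 2α = 66.05°  →  valid

δ = 57.16°, valid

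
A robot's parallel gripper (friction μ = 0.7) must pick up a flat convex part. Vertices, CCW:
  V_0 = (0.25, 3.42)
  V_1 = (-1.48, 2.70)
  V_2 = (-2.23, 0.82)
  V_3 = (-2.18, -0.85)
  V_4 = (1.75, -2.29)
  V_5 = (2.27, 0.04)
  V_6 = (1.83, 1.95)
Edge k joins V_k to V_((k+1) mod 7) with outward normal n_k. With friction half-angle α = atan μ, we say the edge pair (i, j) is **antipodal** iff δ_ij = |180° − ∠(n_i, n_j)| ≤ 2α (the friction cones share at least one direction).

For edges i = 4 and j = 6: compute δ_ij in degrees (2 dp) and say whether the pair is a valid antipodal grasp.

α = atan 0.7 = 34.99°;  2α = 69.98°
edge 4: e_4 = (+0.52, +2.33);  n_4 = (+0.9760, -0.2178)
edge 6: e_6 = (-1.58, +1.47);  n_6 = (+0.6812, +0.7321)
∠(n_4, n_6) = 59.65°
δ = |180° − 59.65°| = 120.35°
120.35° > 2α = 69.98°  →  invalid

δ = 120.35°, invalid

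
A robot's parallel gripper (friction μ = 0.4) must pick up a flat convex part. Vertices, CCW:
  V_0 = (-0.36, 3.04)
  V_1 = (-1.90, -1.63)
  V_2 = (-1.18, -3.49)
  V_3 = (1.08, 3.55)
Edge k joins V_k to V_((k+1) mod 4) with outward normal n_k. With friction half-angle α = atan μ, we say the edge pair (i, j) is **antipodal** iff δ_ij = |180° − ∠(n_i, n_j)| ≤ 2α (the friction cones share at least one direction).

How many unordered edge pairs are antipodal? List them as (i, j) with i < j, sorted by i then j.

count = 2; pairs: (0,2), (1,2)

α = atan 0.4 = 21.80°;  2α = 43.60°
n_0 = (-0.9497, +0.3132)
n_1 = (-0.9326, -0.3610)
n_2 = (+0.9521, -0.3057)
n_3 = (-0.3338, +0.9426)
  (0,1): δ = 140.59°  ·
  (0,2): δ = 0.45°  ✓
  (0,3): δ = 127.75°  ·
  (1,2): δ = 38.96°  ✓
  (1,3): δ = 88.34°  ·
  (2,3): δ = 52.70°  ·
antipodal pairs: 2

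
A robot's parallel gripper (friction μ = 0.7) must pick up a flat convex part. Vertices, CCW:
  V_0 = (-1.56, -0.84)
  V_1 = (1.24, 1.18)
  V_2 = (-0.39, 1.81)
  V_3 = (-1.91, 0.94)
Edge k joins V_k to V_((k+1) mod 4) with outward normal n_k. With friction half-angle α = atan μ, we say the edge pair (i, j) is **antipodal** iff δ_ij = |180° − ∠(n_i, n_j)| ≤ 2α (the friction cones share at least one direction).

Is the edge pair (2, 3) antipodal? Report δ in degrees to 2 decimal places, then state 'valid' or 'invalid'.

α = atan 0.7 = 34.99°;  2α = 69.98°
edge 2: e_2 = (-1.52, -0.87);  n_2 = (-0.4968, +0.8679)
edge 3: e_3 = (+0.35, -1.78);  n_3 = (-0.9812, -0.1929)
∠(n_2, n_3) = 71.34°
δ = |180° − 71.34°| = 108.66°
108.66° > 2α = 69.98°  →  invalid

δ = 108.66°, invalid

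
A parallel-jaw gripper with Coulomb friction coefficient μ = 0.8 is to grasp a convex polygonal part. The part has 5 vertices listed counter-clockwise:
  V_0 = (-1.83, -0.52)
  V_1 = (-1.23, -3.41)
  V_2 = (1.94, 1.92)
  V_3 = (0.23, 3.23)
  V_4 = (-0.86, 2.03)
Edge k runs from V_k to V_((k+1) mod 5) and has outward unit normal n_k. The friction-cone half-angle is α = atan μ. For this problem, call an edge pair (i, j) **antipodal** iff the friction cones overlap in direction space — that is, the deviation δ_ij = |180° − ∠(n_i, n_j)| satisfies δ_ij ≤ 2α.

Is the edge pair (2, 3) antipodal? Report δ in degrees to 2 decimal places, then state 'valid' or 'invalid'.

δ = 94.79°, invalid

α = atan 0.8 = 38.66°;  2α = 77.32°
edge 2: e_2 = (-1.71, +1.31);  n_2 = (+0.6081, +0.7938)
edge 3: e_3 = (-1.09, -1.20);  n_3 = (-0.7402, +0.6724)
∠(n_2, n_3) = 85.21°
δ = |180° − 85.21°| = 94.79°
94.79° > 2α = 77.32°  →  invalid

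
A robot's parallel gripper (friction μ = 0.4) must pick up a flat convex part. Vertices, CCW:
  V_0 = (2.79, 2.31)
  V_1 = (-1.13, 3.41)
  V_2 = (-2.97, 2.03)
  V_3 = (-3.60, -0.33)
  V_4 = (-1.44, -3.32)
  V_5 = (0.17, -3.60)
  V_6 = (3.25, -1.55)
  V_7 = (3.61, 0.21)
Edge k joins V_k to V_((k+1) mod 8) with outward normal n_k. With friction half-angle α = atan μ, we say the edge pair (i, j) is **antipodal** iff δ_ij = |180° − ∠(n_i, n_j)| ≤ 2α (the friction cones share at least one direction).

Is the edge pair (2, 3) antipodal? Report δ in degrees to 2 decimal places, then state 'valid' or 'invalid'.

α = atan 0.4 = 21.80°;  2α = 43.60°
edge 2: e_2 = (-0.63, -2.36);  n_2 = (-0.9662, +0.2579)
edge 3: e_3 = (+2.16, -2.99);  n_3 = (-0.8106, -0.5856)
∠(n_2, n_3) = 50.79°
δ = |180° − 50.79°| = 129.21°
129.21° > 2α = 43.60°  →  invalid

δ = 129.21°, invalid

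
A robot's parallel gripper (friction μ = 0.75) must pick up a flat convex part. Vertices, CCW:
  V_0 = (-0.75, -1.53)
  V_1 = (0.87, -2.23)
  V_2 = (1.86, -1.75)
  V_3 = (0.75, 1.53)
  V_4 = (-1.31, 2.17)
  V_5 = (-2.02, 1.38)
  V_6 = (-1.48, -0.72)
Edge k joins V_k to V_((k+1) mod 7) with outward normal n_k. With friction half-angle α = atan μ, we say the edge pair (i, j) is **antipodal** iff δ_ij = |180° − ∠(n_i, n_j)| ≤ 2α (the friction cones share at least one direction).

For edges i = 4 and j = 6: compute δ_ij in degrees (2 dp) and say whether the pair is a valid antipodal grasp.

α = atan 0.75 = 36.87°;  2α = 73.74°
edge 4: e_4 = (-0.71, -0.79);  n_4 = (-0.7438, +0.6684)
edge 6: e_6 = (+0.73, -0.81);  n_6 = (-0.7428, -0.6695)
∠(n_4, n_6) = 83.97°
δ = |180° − 83.97°| = 96.03°
96.03° > 2α = 73.74°  →  invalid

δ = 96.03°, invalid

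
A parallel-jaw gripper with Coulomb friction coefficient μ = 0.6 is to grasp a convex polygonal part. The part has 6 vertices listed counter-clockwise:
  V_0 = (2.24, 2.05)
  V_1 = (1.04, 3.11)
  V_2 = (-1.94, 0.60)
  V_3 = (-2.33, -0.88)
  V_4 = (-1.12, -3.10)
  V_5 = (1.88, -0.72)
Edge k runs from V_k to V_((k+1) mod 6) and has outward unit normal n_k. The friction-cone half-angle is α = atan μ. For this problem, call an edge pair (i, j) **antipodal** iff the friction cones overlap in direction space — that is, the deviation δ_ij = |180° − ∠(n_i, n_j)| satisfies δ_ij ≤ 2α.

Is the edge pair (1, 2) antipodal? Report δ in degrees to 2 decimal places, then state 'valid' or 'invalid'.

δ = 144.87°, invalid

α = atan 0.6 = 30.96°;  2α = 61.93°
edge 1: e_1 = (-2.98, -2.51);  n_1 = (-0.6442, +0.7648)
edge 2: e_2 = (-0.39, -1.48);  n_2 = (-0.9670, +0.2548)
∠(n_1, n_2) = 35.13°
δ = |180° − 35.13°| = 144.87°
144.87° > 2α = 61.93°  →  invalid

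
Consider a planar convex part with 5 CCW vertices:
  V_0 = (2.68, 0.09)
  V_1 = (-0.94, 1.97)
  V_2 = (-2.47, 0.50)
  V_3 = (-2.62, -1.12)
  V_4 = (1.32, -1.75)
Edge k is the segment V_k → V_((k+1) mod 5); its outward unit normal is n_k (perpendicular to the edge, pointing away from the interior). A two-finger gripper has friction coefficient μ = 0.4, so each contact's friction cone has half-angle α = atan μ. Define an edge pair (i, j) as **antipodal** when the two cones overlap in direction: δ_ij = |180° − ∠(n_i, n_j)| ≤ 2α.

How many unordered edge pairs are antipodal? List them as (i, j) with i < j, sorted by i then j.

α = atan 0.4 = 21.80°;  2α = 43.60°
n_0 = (+0.4609, +0.8875)
n_1 = (-0.6928, +0.7211)
n_2 = (-0.9957, +0.0922)
n_3 = (-0.1579, -0.9875)
n_4 = (+0.8042, -0.5944)
  (0,1): δ = 108.70°  ·
  (0,2): δ = 67.85°  ·
  (0,3): δ = 18.36°  ✓
  (0,4): δ = 80.98°  ·
  (1,2): δ = 139.14°  ·
  (1,3): δ = 52.94°  ·
  (1,4): δ = 9.68°  ✓
  (2,3): δ = 93.79°  ·
  (2,4): δ = 31.18°  ✓
  (3,4): δ = 117.38°  ·
antipodal pairs: 3

count = 3; pairs: (0,3), (1,4), (2,4)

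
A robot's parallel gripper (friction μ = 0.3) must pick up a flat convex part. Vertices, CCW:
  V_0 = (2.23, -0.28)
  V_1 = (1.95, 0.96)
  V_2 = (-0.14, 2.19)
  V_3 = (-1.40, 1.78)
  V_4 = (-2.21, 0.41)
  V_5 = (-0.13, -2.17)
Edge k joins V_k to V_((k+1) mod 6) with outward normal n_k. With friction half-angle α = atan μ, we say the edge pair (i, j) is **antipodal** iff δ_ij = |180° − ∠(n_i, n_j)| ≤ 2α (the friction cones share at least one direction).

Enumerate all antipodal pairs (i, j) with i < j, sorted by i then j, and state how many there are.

α = atan 0.3 = 16.70°;  2α = 33.40°
n_0 = (+0.9754, +0.2203)
n_1 = (+0.5072, +0.8618)
n_2 = (-0.3094, +0.9509)
n_3 = (-0.8608, +0.5089)
n_4 = (-0.7785, -0.6276)
n_5 = (+0.6251, -0.7805)
  (0,1): δ = 133.20°  ·
  (0,2): δ = 84.70°  ·
  (0,3): δ = 43.32°  ·
  (0,4): δ = 26.15°  ✓
  (0,5): δ = 115.97°  ·
  (1,2): δ = 131.50°  ·
  (1,3): δ = 90.12°  ·
  (1,4): δ = 20.65°  ✓
  (1,5): δ = 69.17°  ·
  (2,3): δ = 138.62°  ·
  (2,4): δ = 69.15°  ·
  (2,5): δ = 20.66°  ✓
  (3,4): δ = 110.53°  ·
  (3,5): δ = 20.72°  ✓
  (4,5): δ = 90.19°  ·
antipodal pairs: 4

count = 4; pairs: (0,4), (1,4), (2,5), (3,5)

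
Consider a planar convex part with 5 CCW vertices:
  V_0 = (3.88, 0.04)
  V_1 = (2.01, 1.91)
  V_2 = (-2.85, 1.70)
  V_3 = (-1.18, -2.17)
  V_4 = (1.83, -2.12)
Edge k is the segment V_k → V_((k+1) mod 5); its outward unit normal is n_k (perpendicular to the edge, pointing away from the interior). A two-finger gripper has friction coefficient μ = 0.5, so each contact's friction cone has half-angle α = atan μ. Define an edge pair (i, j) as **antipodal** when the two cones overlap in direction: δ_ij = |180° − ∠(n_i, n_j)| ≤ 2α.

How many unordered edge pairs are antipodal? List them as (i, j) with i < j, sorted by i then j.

α = atan 0.5 = 26.57°;  2α = 53.13°
n_0 = (+0.7071, +0.7071)
n_1 = (-0.0432, +0.9991)
n_2 = (-0.9182, -0.3962)
n_3 = (+0.0166, -0.9999)
n_4 = (+0.7253, -0.6884)
  (0,1): δ = 132.53°  ·
  (0,2): δ = 21.66°  ✓
  (0,3): δ = 45.95°  ✓
  (0,4): δ = 91.50°  ·
  (1,2): δ = 69.13°  ·
  (1,3): δ = 1.52°  ✓
  (1,4): δ = 44.02°  ✓
  (2,3): δ = 112.39°  ·
  (2,4): δ = 66.84°  ·
  (3,4): δ = 134.45°  ·
antipodal pairs: 4

count = 4; pairs: (0,2), (0,3), (1,3), (1,4)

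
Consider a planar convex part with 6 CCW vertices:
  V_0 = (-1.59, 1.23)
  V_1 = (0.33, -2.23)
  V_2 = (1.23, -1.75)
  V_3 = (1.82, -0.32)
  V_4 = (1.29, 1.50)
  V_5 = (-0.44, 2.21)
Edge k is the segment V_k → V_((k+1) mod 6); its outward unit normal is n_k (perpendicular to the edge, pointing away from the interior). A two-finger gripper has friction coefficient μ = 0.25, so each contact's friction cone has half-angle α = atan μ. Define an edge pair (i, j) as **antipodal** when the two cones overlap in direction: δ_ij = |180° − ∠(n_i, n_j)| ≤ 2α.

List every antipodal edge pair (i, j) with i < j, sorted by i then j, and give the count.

α = atan 0.25 = 14.04°;  2α = 28.07°
n_0 = (-0.8744, -0.4852)
n_1 = (+0.4706, -0.8824)
n_2 = (+0.9244, -0.3814)
n_3 = (+0.9601, +0.2796)
n_4 = (+0.3797, +0.9251)
n_5 = (-0.6486, +0.7611)
  (0,1): δ = 90.95°  ·
  (0,2): δ = 51.45°  ·
  (0,3): δ = 12.79°  ✓
  (0,4): δ = 38.66°  ·
  (0,5): δ = 101.41°  ·
  (1,2): δ = 140.49°  ·
  (1,3): δ = 101.84°  ·
  (1,4): δ = 50.39°  ·
  (1,5): δ = 12.36°  ✓
  (2,3): δ = 141.34°  ·
  (2,4): δ = 89.89°  ·
  (2,5): δ = 27.14°  ✓
  (3,4): δ = 128.55°  ·
  (3,5): δ = 65.80°  ·
  (4,5): δ = 117.25°  ·
antipodal pairs: 3

count = 3; pairs: (0,3), (1,5), (2,5)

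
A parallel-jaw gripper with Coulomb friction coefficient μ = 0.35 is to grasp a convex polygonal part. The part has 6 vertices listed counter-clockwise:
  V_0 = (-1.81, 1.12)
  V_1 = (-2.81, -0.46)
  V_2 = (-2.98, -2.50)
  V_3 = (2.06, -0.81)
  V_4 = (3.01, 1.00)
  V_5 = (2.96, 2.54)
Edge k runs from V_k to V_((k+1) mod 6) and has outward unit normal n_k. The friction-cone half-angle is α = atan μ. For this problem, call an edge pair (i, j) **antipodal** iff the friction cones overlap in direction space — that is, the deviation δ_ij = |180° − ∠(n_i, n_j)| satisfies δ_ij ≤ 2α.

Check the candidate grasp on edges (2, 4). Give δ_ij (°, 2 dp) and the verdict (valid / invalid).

α = atan 0.35 = 19.29°;  2α = 38.58°
edge 2: e_2 = (+5.04, +1.69);  n_2 = (+0.3179, -0.9481)
edge 4: e_4 = (-0.05, +1.54);  n_4 = (+0.9995, +0.0325)
∠(n_2, n_4) = 73.32°
δ = |180° − 73.32°| = 106.68°
106.68° > 2α = 38.58°  →  invalid

δ = 106.68°, invalid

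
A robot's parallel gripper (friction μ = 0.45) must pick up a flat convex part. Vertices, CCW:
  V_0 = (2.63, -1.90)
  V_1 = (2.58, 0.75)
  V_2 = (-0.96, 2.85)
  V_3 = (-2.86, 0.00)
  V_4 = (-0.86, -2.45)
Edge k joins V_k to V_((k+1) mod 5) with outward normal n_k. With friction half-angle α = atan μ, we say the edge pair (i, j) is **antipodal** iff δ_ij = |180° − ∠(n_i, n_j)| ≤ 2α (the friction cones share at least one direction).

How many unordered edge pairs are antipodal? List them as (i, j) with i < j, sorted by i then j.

α = atan 0.45 = 24.23°;  2α = 48.46°
n_0 = (+0.9998, +0.0189)
n_1 = (+0.5102, +0.8601)
n_2 = (-0.8321, +0.5547)
n_3 = (-0.7747, -0.6324)
n_4 = (+0.1557, -0.9878)
  (0,1): δ = 121.76°  ·
  (0,2): δ = 34.77°  ✓
  (0,3): δ = 38.14°  ✓
  (0,4): δ = 97.87°  ·
  (1,2): δ = 93.01°  ·
  (1,3): δ = 20.10°  ✓
  (1,4): δ = 39.63°  ✓
  (2,3): δ = 107.08°  ·
  (2,4): δ = 47.35°  ✓
  (3,4): δ = 120.27°  ·
antipodal pairs: 5

count = 5; pairs: (0,2), (0,3), (1,3), (1,4), (2,4)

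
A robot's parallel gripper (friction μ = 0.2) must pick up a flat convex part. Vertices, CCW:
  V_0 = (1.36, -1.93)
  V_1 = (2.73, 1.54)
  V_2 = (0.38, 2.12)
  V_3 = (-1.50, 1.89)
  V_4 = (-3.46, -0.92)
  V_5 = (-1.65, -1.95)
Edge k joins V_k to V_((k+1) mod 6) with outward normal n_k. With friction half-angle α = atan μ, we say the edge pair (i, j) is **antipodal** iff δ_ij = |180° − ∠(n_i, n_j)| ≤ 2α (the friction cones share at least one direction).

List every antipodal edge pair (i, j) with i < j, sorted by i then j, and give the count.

count = 4; pairs: (0,3), (1,4), (1,5), (2,5)

α = atan 0.2 = 11.31°;  2α = 22.62°
n_0 = (+0.9301, -0.3672)
n_1 = (+0.2396, +0.9709)
n_2 = (-0.1214, +0.9926)
n_3 = (-0.8202, +0.5721)
n_4 = (-0.4946, -0.8691)
n_5 = (+0.0066, -1.0000)
  (0,1): δ = 82.32°  ·
  (0,2): δ = 61.48°  ·
  (0,3): δ = 13.35°  ✓
  (0,4): δ = 81.90°  ·
  (0,5): δ = 111.93°  ·
  (1,2): δ = 159.16°  ·
  (1,3): δ = 111.03°  ·
  (1,4): δ = 15.78°  ✓
  (1,5): δ = 14.24°  ✓
  (2,3): δ = 131.87°  ·
  (2,4): δ = 36.62°  ·
  (2,5): δ = 6.59°  ✓
  (3,4): δ = 84.75°  ·
  (3,5): δ = 54.72°  ·
  (4,5): δ = 149.98°  ·
antipodal pairs: 4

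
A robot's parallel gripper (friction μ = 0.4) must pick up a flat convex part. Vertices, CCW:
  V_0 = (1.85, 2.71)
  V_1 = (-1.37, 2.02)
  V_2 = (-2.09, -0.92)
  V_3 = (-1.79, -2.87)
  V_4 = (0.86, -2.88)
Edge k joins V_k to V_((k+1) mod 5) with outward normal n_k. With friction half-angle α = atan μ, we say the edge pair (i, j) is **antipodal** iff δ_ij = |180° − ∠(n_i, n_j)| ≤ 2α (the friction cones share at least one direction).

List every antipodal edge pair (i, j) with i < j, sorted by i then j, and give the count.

α = atan 0.4 = 21.80°;  2α = 43.60°
n_0 = (-0.2095, +0.9778)
n_1 = (-0.9713, +0.2379)
n_2 = (-0.9884, -0.1521)
n_3 = (-0.0038, -1.0000)
n_4 = (+0.9847, -0.1744)
  (0,1): δ = 115.86°  ·
  (0,2): δ = 93.35°  ·
  (0,3): δ = 12.31°  ✓
  (0,4): δ = 67.86°  ·
  (1,2): δ = 157.49°  ·
  (1,3): δ = 76.46°  ·
  (1,4): δ = 3.72°  ✓
  (2,3): δ = 98.96°  ·
  (2,4): δ = 18.79°  ✓
  (3,4): δ = 99.83°  ·
antipodal pairs: 3

count = 3; pairs: (0,3), (1,4), (2,4)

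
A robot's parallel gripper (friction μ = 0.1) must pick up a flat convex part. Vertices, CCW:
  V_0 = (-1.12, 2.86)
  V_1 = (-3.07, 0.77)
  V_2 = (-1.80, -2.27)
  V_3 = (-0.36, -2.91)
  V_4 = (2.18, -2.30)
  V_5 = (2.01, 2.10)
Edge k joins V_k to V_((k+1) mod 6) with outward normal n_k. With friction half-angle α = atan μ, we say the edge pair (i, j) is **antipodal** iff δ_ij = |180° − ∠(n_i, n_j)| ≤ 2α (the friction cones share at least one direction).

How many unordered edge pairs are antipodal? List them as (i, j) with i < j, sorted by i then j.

α = atan 0.1 = 5.71°;  2α = 11.42°
n_0 = (-0.7312, +0.6822)
n_1 = (-0.9227, -0.3855)
n_2 = (-0.4061, -0.9138)
n_3 = (+0.2335, -0.9724)
n_4 = (+0.9993, +0.0386)
n_5 = (+0.2360, +0.9718)
  (0,1): δ = 114.31°  ·
  (0,2): δ = 70.95°  ·
  (0,3): δ = 33.48°  ·
  (0,4): δ = 45.23°  ·
  (0,5): δ = 119.37°  ·
  (1,2): δ = 136.64°  ·
  (1,3): δ = 99.17°  ·
  (1,4): δ = 20.46°  ·
  (1,5): δ = 53.68°  ·
  (2,3): δ = 142.53°  ·
  (2,4): δ = 63.82°  ·
  (2,5): δ = 10.31°  ✓
  (3,4): δ = 101.29°  ·
  (3,5): δ = 27.15°  ·
  (4,5): δ = 105.86°  ·
antipodal pairs: 1

count = 1; pairs: (2,5)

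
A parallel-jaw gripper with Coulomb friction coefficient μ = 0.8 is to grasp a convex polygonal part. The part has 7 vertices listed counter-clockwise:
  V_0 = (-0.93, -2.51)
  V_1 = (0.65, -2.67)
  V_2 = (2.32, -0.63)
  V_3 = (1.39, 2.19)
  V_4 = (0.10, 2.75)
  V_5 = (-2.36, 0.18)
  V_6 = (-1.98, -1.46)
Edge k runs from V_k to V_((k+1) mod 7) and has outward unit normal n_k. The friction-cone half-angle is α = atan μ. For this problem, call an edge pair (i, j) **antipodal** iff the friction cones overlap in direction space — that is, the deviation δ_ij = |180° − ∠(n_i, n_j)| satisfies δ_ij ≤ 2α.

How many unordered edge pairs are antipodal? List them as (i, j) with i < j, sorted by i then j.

α = atan 0.8 = 38.66°;  2α = 77.32°
n_0 = (-0.1008, -0.9949)
n_1 = (+0.7738, -0.6334)
n_2 = (+0.9497, +0.3132)
n_3 = (+0.3982, +0.9173)
n_4 = (-0.7224, +0.6915)
n_5 = (-0.9742, -0.2257)
n_6 = (-0.7071, -0.7071)
  (0,1): δ = 123.52°  ·
  (0,2): δ = 65.97°  ✓
  (0,3): δ = 17.68°  ✓
  (0,4): δ = 52.04°  ✓
  (0,5): δ = 108.83°  ·
  (0,6): δ = 140.78°  ·
  (1,2): δ = 122.44°  ·
  (1,3): δ = 74.16°  ✓
  (1,4): δ = 4.44°  ✓
  (1,5): δ = 52.35°  ✓
  (1,6): δ = 84.30°  ·
  (2,3): δ = 131.72°  ·
  (2,4): δ = 62.00°  ✓
  (2,5): δ = 5.21°  ✓
  (2,6): δ = 26.75°  ✓
  (3,4): δ = 110.28°  ·
  (3,5): δ = 53.49°  ✓
  (3,6): δ = 21.53°  ✓
  (4,5): δ = 123.21°  ·
  (4,6): δ = 91.25°  ·
  (5,6): δ = 148.05°  ·
antipodal pairs: 11

count = 11; pairs: (0,2), (0,3), (0,4), (1,3), (1,4), (1,5), (2,4), (2,5), (2,6), (3,5), (3,6)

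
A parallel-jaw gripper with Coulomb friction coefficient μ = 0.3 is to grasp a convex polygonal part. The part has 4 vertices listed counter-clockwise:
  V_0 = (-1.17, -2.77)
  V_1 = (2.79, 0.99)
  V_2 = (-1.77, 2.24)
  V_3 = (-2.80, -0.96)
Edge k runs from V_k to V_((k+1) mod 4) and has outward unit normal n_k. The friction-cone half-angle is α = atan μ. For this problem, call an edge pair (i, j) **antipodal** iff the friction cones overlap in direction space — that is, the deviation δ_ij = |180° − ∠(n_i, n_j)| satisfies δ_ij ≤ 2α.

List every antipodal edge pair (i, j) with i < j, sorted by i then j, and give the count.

count = 2; pairs: (0,2), (1,3)

α = atan 0.3 = 16.70°;  2α = 33.40°
n_0 = (+0.6886, -0.7252)
n_1 = (+0.2644, +0.9644)
n_2 = (-0.9519, +0.3064)
n_3 = (-0.7431, -0.6692)
  (0,1): δ = 58.85°  ·
  (0,2): δ = 28.64°  ✓
  (0,3): δ = 88.49°  ·
  (1,2): δ = 92.51°  ·
  (1,3): δ = 32.67°  ✓
  (2,3): δ = 120.15°  ·
antipodal pairs: 2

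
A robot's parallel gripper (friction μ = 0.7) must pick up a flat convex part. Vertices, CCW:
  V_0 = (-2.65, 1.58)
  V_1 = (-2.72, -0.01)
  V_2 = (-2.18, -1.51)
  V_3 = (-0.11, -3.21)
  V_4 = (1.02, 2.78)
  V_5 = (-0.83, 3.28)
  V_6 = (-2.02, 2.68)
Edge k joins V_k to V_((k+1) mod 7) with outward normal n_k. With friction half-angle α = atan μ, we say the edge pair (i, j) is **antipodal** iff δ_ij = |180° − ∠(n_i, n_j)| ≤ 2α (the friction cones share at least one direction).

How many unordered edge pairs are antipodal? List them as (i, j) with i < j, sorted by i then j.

count = 8; pairs: (0,3), (1,3), (1,4), (2,3), (2,4), (2,5), (3,5), (3,6)

α = atan 0.7 = 34.99°;  2α = 69.98°
n_0 = (-0.9990, +0.0440)
n_1 = (-0.9409, -0.3387)
n_2 = (-0.6347, -0.7728)
n_3 = (+0.9827, -0.1854)
n_4 = (+0.2609, +0.9654)
n_5 = (-0.4502, +0.8929)
n_6 = (-0.8678, +0.4970)
  (0,1): δ = 157.68°  ·
  (0,2): δ = 126.87°  ·
  (0,3): δ = 8.16°  ✓
  (0,4): δ = 77.40°  ·
  (0,5): δ = 119.28°  ·
  (0,6): δ = 152.72°  ·
  (1,2): δ = 149.19°  ·
  (1,3): δ = 30.48°  ✓
  (1,4): δ = 55.08°  ✓
  (1,5): δ = 96.96°  ·
  (1,6): δ = 130.40°  ·
  (2,3): δ = 61.29°  ✓
  (2,4): δ = 24.27°  ✓
  (2,5): δ = 66.15°  ✓
  (2,6): δ = 99.59°  ·
  (3,4): δ = 94.44°  ·
  (3,5): δ = 52.56°  ✓
  (3,6): δ = 19.12°  ✓
  (4,5): δ = 138.12°  ·
  (4,6): δ = 104.68°  ·
  (5,6): δ = 146.56°  ·
antipodal pairs: 8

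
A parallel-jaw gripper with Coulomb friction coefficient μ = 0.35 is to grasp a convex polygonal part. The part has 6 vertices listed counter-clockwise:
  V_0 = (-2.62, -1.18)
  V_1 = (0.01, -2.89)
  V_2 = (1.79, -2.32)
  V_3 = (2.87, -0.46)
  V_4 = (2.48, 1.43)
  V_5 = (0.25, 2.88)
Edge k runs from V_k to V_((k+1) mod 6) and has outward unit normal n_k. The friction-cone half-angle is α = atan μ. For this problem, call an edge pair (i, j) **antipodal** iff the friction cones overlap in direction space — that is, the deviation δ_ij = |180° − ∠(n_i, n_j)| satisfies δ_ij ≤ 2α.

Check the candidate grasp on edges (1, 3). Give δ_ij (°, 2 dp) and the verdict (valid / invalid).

δ = 96.10°, invalid

α = atan 0.35 = 19.29°;  2α = 38.58°
edge 1: e_1 = (+1.78, +0.57);  n_1 = (+0.3050, -0.9524)
edge 3: e_3 = (-0.39, +1.89);  n_3 = (+0.9794, +0.2021)
∠(n_1, n_3) = 83.90°
δ = |180° − 83.90°| = 96.10°
96.10° > 2α = 38.58°  →  invalid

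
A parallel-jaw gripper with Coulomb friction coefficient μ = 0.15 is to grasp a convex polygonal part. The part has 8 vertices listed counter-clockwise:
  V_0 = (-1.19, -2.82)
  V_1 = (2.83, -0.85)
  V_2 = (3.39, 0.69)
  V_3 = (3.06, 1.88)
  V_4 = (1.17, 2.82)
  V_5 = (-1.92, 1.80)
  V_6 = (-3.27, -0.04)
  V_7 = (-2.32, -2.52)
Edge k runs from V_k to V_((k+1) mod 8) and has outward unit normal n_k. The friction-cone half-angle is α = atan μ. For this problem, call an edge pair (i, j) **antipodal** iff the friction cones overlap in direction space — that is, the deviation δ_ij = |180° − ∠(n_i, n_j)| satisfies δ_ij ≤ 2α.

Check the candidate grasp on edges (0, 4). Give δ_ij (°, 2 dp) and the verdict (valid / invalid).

δ = 7.84°, valid

α = atan 0.15 = 8.53°;  2α = 17.06°
edge 0: e_0 = (+4.02, +1.97);  n_0 = (+0.4401, -0.8980)
edge 4: e_4 = (-3.09, -1.02);  n_4 = (-0.3135, +0.9496)
∠(n_0, n_4) = 172.16°
δ = |180° − 172.16°| = 7.84°
7.84° ≤ 2α = 17.06°  →  valid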